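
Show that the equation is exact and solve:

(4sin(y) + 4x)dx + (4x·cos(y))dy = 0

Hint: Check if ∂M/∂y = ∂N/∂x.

Verify exactness: ∂M/∂y = ∂N/∂x ✓
Find F(x,y) such that ∂F/∂x = M, ∂F/∂y = N
Solution: 4x·sin(y) + 2x² = C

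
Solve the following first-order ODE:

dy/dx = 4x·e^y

Separating variables and integrating:
-e^(-y) = 2x² + C

General solution: y = -ln(C - 2x²)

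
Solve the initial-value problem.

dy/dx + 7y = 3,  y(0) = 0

General solution: y = 3/7 + Ce^(-7x)
Applying y(0) = 0: C = 0 - 3/7 = -3/7
Particular solution: y = 3/7 - (3/7)e^(-7x)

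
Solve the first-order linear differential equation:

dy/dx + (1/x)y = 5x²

Using integrating factor method:

General solution: y = (5/4)x^3 + C/x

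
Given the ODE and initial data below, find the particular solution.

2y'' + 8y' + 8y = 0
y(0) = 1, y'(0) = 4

General solution: y = (C₁ + C₂x)e^(-2x)
Repeated root r = -2
Applying ICs: C₁ = 1, C₂ = 6
Particular solution: y = (1 + 6x)e^(-2x)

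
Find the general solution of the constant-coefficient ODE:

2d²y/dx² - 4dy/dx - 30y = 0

Characteristic equation: 2r² - 4r - 30 = 0
Divide by 2: r² - 2r - 15 = 0
Roots: r = 5, -3 (distinct real)
General solution: y = C₁e^(5x) + C₂e^(-3x)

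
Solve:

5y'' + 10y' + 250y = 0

Characteristic equation: 5r² + 10r + 250 = 0
Divide by 5: r² + 2r + 50 = 0
Roots: r = -1 ± 7i (complex conjugates)
General solution: y = e^(-x)(C₁cos(7x) + C₂sin(7x))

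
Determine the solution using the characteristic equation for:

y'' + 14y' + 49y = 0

Characteristic equation: r² + 14r + 49 = 0
Factored: (r + 7)² = 0
Repeated root: r = -7
General solution: y = (C₁ + C₂x)e^(-7x)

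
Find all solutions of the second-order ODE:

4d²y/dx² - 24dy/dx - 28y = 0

Characteristic equation: 4r² - 24r - 28 = 0
Divide by 4: r² - 6r - 7 = 0
Roots: r = 7, -1 (distinct real)
General solution: y = C₁e^(7x) + C₂e^(-x)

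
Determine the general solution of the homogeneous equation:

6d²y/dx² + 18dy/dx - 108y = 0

Characteristic equation: 6r² + 18r - 108 = 0
Divide by 6: r² + 3r - 18 = 0
Roots: r = 3, -6 (distinct real)
General solution: y = C₁e^(3x) + C₂e^(-6x)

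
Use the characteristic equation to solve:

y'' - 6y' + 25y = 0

Characteristic equation: r² - 6r + 25 = 0
Roots: r = 3 ± 4i (complex conjugates)
General solution: y = e^(3x)(C₁cos(4x) + C₂sin(4x))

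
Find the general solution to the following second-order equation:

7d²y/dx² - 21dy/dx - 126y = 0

Characteristic equation: 7r² - 21r - 126 = 0
Divide by 7: r² - 3r - 18 = 0
Roots: r = 6, -3 (distinct real)
General solution: y = C₁e^(6x) + C₂e^(-3x)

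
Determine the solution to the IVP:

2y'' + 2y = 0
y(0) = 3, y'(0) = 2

General solution: y = C₁cos(x) + C₂sin(x)
Complex roots r = ±i
Applying ICs: C₁ = 3, C₂ = 2
Particular solution: y = 3cos(x) + 2sin(x)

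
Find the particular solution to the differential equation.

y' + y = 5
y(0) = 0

General solution: y = 5 + Ce^(-x)
Applying y(0) = 0: C = 0 - 5 = -5
Particular solution: y = 5 - 5e^(-x)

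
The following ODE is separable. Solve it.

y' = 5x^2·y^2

Separating variables and integrating:
-1/y = 5x^3/3 + C

General solution: y^-1 = (-5/3)x^3 + C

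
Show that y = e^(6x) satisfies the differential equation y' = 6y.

Verification:
y = e^(6x)
y' = 6e^(6x)
6y = 6e^(6x)
y' = 6y ✓

Yes, it is a solution.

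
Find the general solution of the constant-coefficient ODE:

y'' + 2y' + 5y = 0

Characteristic equation: r² + 2r + 5 = 0
Roots: r = -1 ± 2i (complex conjugates)
General solution: y = e^(-x)(C₁cos(2x) + C₂sin(2x))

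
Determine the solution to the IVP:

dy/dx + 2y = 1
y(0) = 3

General solution: y = 1/2 + Ce^(-2x)
Applying y(0) = 3: C = 3 - 1/2 = 5/2
Particular solution: y = 1/2 + (5/2)e^(-2x)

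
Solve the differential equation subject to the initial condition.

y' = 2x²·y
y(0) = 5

General solution: y = Ce^(2x³/3)
Applying IC y(0) = 5:
Particular solution: y = 5e^(2x³/3)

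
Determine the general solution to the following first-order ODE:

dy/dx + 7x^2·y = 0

Using integrating factor method:

General solution: y = Ce^(-7x^3/3)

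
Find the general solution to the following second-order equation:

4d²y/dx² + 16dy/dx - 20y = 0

Characteristic equation: 4r² + 16r - 20 = 0
Divide by 4: r² + 4r - 5 = 0
Roots: r = 1, -5 (distinct real)
General solution: y = C₁e^x + C₂e^(-5x)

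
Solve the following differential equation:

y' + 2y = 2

Using integrating factor method:

General solution: y = 1 + Ce^(-2x)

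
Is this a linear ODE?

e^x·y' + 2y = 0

Yes. Linear (y and its derivatives appear to the first power only, no products of y terms)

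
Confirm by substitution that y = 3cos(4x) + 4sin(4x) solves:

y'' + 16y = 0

Verification:
y'' = -48cos(4x) - 64sin(4x)
y'' + 16y = 0 ✓

Yes, it is a solution.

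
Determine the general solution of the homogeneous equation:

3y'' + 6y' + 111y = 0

Characteristic equation: 3r² + 6r + 111 = 0
Divide by 3: r² + 2r + 37 = 0
Roots: r = -1 ± 6i (complex conjugates)
General solution: y = e^(-x)(C₁cos(6x) + C₂sin(6x))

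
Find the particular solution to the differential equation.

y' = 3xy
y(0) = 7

General solution: y = Ce^(3x²/2)
Applying IC y(0) = 7:
Particular solution: y = 7e^(3x²/2)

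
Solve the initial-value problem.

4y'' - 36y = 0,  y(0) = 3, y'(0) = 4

General solution: y = C₁e^(3x) + C₂e^(-3x)
Applying ICs: C₁ = 13/6, C₂ = 5/6
Particular solution: y = (13/6)e^(3x) + (5/6)e^(-3x)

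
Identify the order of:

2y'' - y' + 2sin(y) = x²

The order is 2 (highest derivative is of order 2).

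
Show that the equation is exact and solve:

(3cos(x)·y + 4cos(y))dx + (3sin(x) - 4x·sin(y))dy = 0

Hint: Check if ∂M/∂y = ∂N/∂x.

Verify exactness: ∂M/∂y = ∂N/∂x ✓
Find F(x,y) such that ∂F/∂x = M, ∂F/∂y = N
Solution: 3sin(x)·y + 4x·cos(y) = C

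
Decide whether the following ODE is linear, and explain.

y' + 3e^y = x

Nonlinear (e^y is nonlinear in y)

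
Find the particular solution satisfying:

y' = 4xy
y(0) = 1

General solution: y = Ce^(2x²)
Applying IC y(0) = 1:
Particular solution: y = e^(2x²)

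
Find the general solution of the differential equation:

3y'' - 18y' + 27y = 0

Characteristic equation: 3r² - 18r + 27 = 0
Divide by 3: r² - 6r + 9 = 0
Factored: (r - 3)² = 0
Repeated root: r = 3
General solution: y = (C₁ + C₂x)e^(3x)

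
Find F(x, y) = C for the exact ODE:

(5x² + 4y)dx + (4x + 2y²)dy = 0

Verify exactness: ∂M/∂y = ∂N/∂x ✓
Find F(x,y) such that ∂F/∂x = M, ∂F/∂y = N
Solution: 5x³/3 + 4xy + 2y³/3 = C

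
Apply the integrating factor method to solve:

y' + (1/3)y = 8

Using integrating factor method:

General solution: y = 24 + Ce^(-x/3)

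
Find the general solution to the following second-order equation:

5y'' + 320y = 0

Characteristic equation: 5r² + 320 = 0
Divide by 5: r² + 64 = 0
Roots: r = ±8i (complex conjugates)
General solution: y = C₁cos(8x) + C₂sin(8x)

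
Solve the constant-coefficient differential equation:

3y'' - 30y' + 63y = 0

Characteristic equation: 3r² - 30r + 63 = 0
Divide by 3: r² - 10r + 21 = 0
Roots: r = 3, 7 (distinct real)
General solution: y = C₁e^(3x) + C₂e^(7x)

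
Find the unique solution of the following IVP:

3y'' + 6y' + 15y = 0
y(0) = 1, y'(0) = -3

General solution: y = e^(-x)(C₁cos(2x) + C₂sin(2x))
Complex roots r = -1 ± 2i
Applying ICs: C₁ = 1, C₂ = -1
Particular solution: y = e^(-x)(cos(2x) - sin(2x))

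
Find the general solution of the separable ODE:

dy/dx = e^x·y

Separating variables and integrating:
ln|y| = e^x + C

General solution: y = Ce^(e^x)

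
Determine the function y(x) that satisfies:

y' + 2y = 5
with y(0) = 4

General solution: y = 5/2 + Ce^(-2x)
Applying y(0) = 4: C = 4 - 5/2 = 3/2
Particular solution: y = 5/2 + (3/2)e^(-2x)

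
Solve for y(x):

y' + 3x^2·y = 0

Using integrating factor method:

General solution: y = Ce^(-x^3)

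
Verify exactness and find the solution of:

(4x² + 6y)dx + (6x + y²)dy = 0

Verify exactness: ∂M/∂y = ∂N/∂x ✓
Find F(x,y) such that ∂F/∂x = M, ∂F/∂y = N
Solution: 4x³/3 + 6xy + y³/3 = C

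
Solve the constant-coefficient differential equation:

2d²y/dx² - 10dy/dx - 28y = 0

Characteristic equation: 2r² - 10r - 28 = 0
Divide by 2: r² - 5r - 14 = 0
Roots: r = 7, -2 (distinct real)
General solution: y = C₁e^(7x) + C₂e^(-2x)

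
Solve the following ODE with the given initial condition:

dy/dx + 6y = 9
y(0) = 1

General solution: y = 3/2 + Ce^(-6x)
Applying y(0) = 1: C = 1 - 3/2 = -1/2
Particular solution: y = 3/2 - (1/2)e^(-6x)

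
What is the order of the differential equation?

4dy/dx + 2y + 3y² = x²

The order is 1 (highest derivative is of order 1).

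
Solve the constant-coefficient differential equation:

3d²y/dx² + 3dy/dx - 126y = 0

Characteristic equation: 3r² + 3r - 126 = 0
Divide by 3: r² + r - 42 = 0
Roots: r = 6, -7 (distinct real)
General solution: y = C₁e^(6x) + C₂e^(-7x)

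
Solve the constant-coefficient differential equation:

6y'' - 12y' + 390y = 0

Characteristic equation: 6r² - 12r + 390 = 0
Divide by 6: r² - 2r + 65 = 0
Roots: r = 1 ± 8i (complex conjugates)
General solution: y = e^x(C₁cos(8x) + C₂sin(8x))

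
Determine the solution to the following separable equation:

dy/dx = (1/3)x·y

Separating variables and integrating:
ln|y| = x^2/6 + C

General solution: y = Ce^(x^2/6)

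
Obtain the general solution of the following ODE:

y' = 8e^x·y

Separating variables and integrating:
ln|y| = 8e^x + C

General solution: y = Ce^(8e^x)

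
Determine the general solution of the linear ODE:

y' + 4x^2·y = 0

Using integrating factor method:

General solution: y = Ce^(-4x^3/3)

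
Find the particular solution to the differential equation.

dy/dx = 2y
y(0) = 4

General solution: y = Ce^(2x)
Applying IC y(0) = 4:
Particular solution: y = 4e^(2x)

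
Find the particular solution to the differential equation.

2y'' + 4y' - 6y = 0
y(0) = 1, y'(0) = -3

General solution: y = C₁e^x + C₂e^(-3x)
Applying ICs: C₁ = 0, C₂ = 1
Particular solution: y = e^(-3x)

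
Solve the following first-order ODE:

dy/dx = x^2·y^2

Separating variables and integrating:
-1/y = x^3/3 + C

General solution: y^-1 = (-1/3)x^3 + C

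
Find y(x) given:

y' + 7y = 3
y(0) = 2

General solution: y = 3/7 + Ce^(-7x)
Applying y(0) = 2: C = 2 - 3/7 = 11/7
Particular solution: y = 3/7 + (11/7)e^(-7x)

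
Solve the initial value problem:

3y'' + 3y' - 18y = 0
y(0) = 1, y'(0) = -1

General solution: y = C₁e^(2x) + C₂e^(-3x)
Applying ICs: C₁ = 2/5, C₂ = 3/5
Particular solution: y = (2/5)e^(2x) + (3/5)e^(-3x)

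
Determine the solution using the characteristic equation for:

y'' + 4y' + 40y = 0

Characteristic equation: r² + 4r + 40 = 0
Roots: r = -2 ± 6i (complex conjugates)
General solution: y = e^(-2x)(C₁cos(6x) + C₂sin(6x))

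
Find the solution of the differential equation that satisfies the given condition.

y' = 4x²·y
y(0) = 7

General solution: y = Ce^(4x³/3)
Applying IC y(0) = 7:
Particular solution: y = 7e^(4x³/3)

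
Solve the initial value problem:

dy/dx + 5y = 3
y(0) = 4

General solution: y = 3/5 + Ce^(-5x)
Applying y(0) = 4: C = 4 - 3/5 = 17/5
Particular solution: y = 3/5 + (17/5)e^(-5x)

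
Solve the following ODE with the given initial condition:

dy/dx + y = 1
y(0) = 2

General solution: y = 1 + Ce^(-x)
Applying y(0) = 2: C = 2 - 1 = 1
Particular solution: y = 1 + e^(-x)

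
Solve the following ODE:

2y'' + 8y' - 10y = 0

Characteristic equation: 2r² + 8r - 10 = 0
Divide by 2: r² + 4r - 5 = 0
Roots: r = 1, -5 (distinct real)
General solution: y = C₁e^x + C₂e^(-5x)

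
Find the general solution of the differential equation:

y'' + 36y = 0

Characteristic equation: r² + 36 = 0
Roots: r = ±6i (complex conjugates)
General solution: y = C₁cos(6x) + C₂sin(6x)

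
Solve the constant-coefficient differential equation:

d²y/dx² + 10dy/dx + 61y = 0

Characteristic equation: r² + 10r + 61 = 0
Roots: r = -5 ± 6i (complex conjugates)
General solution: y = e^(-5x)(C₁cos(6x) + C₂sin(6x))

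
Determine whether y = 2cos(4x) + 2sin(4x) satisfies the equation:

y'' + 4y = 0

Verification:
y'' = -32cos(4x) - 32sin(4x)
y'' + 4y ≠ 0 (frequency mismatch: got 16 instead of 4)

No, it is not a solution.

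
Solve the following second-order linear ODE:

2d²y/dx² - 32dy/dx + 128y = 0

Characteristic equation: 2r² - 32r + 128 = 0
Divide by 2: r² - 16r + 64 = 0
Factored: (r - 8)² = 0
Repeated root: r = 8
General solution: y = (C₁ + C₂x)e^(8x)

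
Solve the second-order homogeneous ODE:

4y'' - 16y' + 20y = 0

Characteristic equation: 4r² - 16r + 20 = 0
Divide by 4: r² - 4r + 5 = 0
Roots: r = 2 ± i (complex conjugates)
General solution: y = e^(2x)(C₁cos(x) + C₂sin(x))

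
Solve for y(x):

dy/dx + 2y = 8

Using integrating factor method:

General solution: y = 4 + Ce^(-2x)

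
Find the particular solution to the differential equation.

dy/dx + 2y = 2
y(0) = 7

General solution: y = 1 + Ce^(-2x)
Applying y(0) = 7: C = 7 - 1 = 6
Particular solution: y = 1 + 6e^(-2x)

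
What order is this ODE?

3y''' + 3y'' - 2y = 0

The order is 3 (highest derivative is of order 3).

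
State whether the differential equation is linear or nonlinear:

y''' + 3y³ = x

Nonlinear (y³ term)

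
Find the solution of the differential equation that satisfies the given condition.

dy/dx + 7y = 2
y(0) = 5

General solution: y = 2/7 + Ce^(-7x)
Applying y(0) = 5: C = 5 - 2/7 = 33/7
Particular solution: y = 2/7 + (33/7)e^(-7x)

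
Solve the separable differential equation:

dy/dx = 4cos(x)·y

Separating variables and integrating:
ln|y| = 4sin(x) + C

General solution: y = Ce^(4sin(x))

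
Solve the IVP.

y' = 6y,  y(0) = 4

General solution: y = Ce^(6x)
Applying IC y(0) = 4:
Particular solution: y = 4e^(6x)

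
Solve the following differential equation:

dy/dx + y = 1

Using integrating factor method:

General solution: y = 1 + Ce^(-x)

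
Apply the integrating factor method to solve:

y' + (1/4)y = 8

Using integrating factor method:

General solution: y = 32 + Ce^(-x/4)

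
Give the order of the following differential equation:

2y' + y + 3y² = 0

The order is 1 (highest derivative is of order 1).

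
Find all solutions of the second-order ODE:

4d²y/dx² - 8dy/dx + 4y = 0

Characteristic equation: 4r² - 8r + 4 = 0
Divide by 4: r² - 2r + 1 = 0
Factored: (r - 1)² = 0
Repeated root: r = 1
General solution: y = (C₁ + C₂x)e^x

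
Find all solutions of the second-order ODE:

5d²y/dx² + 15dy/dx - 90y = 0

Characteristic equation: 5r² + 15r - 90 = 0
Divide by 5: r² + 3r - 18 = 0
Roots: r = 3, -6 (distinct real)
General solution: y = C₁e^(3x) + C₂e^(-6x)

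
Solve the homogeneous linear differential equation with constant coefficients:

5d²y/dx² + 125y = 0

Characteristic equation: 5r² + 125 = 0
Divide by 5: r² + 25 = 0
Roots: r = ±5i (complex conjugates)
General solution: y = C₁cos(5x) + C₂sin(5x)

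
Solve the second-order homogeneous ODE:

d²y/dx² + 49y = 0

Characteristic equation: r² + 49 = 0
Roots: r = ±7i (complex conjugates)
General solution: y = C₁cos(7x) + C₂sin(7x)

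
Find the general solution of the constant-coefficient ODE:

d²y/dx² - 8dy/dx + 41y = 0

Characteristic equation: r² - 8r + 41 = 0
Roots: r = 4 ± 5i (complex conjugates)
General solution: y = e^(4x)(C₁cos(5x) + C₂sin(5x))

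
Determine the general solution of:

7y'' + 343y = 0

Characteristic equation: 7r² + 343 = 0
Divide by 7: r² + 49 = 0
Roots: r = ±7i (complex conjugates)
General solution: y = C₁cos(7x) + C₂sin(7x)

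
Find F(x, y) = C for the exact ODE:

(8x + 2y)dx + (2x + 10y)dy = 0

Verify exactness: ∂M/∂y = ∂N/∂x ✓
Find F(x,y) such that ∂F/∂x = M, ∂F/∂y = N
Solution: 4x² + 2xy + 5y² = C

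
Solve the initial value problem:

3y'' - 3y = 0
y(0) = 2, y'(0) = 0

General solution: y = C₁e^x + C₂e^(-x)
Applying ICs: C₁ = 1, C₂ = 1
Particular solution: y = e^x + e^(-x)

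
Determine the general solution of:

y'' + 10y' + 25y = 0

Characteristic equation: r² + 10r + 25 = 0
Factored: (r + 5)² = 0
Repeated root: r = -5
General solution: y = (C₁ + C₂x)e^(-5x)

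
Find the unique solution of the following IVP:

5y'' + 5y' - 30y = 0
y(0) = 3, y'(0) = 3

General solution: y = C₁e^(2x) + C₂e^(-3x)
Applying ICs: C₁ = 12/5, C₂ = 3/5
Particular solution: y = (12/5)e^(2x) + (3/5)e^(-3x)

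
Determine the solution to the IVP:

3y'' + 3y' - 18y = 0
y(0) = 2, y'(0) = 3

General solution: y = C₁e^(2x) + C₂e^(-3x)
Applying ICs: C₁ = 9/5, C₂ = 1/5
Particular solution: y = (9/5)e^(2x) + (1/5)e^(-3x)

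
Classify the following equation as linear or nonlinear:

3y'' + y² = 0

Nonlinear (y² term)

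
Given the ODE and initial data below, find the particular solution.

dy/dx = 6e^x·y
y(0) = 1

General solution: y = Ce^(6e^x)
Applying IC y(0) = 1:
Particular solution: y = e^(6(e^x - 1))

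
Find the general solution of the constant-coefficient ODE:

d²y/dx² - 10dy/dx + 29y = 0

Characteristic equation: r² - 10r + 29 = 0
Roots: r = 5 ± 2i (complex conjugates)
General solution: y = e^(5x)(C₁cos(2x) + C₂sin(2x))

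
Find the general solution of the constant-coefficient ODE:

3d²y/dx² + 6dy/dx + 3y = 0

Characteristic equation: 3r² + 6r + 3 = 0
Divide by 3: r² + 2r + 1 = 0
Factored: (r + 1)² = 0
Repeated root: r = -1
General solution: y = (C₁ + C₂x)e^(-x)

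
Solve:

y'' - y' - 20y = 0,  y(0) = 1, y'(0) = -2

General solution: y = C₁e^(5x) + C₂e^(-4x)
Applying ICs: C₁ = 2/9, C₂ = 7/9
Particular solution: y = (2/9)e^(5x) + (7/9)e^(-4x)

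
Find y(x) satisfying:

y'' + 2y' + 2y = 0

Characteristic equation: r² + 2r + 2 = 0
Roots: r = -1 ± i (complex conjugates)
General solution: y = e^(-x)(C₁cos(x) + C₂sin(x))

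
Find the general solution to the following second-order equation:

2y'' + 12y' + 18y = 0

Characteristic equation: 2r² + 12r + 18 = 0
Divide by 2: r² + 6r + 9 = 0
Factored: (r + 3)² = 0
Repeated root: r = -3
General solution: y = (C₁ + C₂x)e^(-3x)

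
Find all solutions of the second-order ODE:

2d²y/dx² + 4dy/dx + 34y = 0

Characteristic equation: 2r² + 4r + 34 = 0
Divide by 2: r² + 2r + 17 = 0
Roots: r = -1 ± 4i (complex conjugates)
General solution: y = e^(-x)(C₁cos(4x) + C₂sin(4x))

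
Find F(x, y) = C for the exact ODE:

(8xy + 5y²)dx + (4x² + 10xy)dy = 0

Verify exactness: ∂M/∂y = ∂N/∂x ✓
Find F(x,y) such that ∂F/∂x = M, ∂F/∂y = N
Solution: 4x²y + 5xy² = C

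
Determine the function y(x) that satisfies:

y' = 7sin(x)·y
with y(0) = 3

General solution: y = Ce^(-7cos(x))
Applying IC y(0) = 3:
Particular solution: y = 3e^(7(1-cos(x)))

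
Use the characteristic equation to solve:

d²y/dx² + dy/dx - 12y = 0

Characteristic equation: r² + r - 12 = 0
Roots: r = 3, -4 (distinct real)
General solution: y = C₁e^(3x) + C₂e^(-4x)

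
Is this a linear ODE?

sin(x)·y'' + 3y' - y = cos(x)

Yes. Linear (y and its derivatives appear to the first power only, no products of y terms)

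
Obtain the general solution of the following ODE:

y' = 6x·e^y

Separating variables and integrating:
-e^(-y) = 3x² + C

General solution: y = -ln(C - 3x²)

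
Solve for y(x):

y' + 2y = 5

Using integrating factor method:

General solution: y = 5/2 + Ce^(-2x)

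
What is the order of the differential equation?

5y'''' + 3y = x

The order is 4 (highest derivative is of order 4).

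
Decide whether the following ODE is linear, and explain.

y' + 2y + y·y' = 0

Nonlinear (product y·y')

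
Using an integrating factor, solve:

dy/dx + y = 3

Using integrating factor method:

General solution: y = 3 + Ce^(-x)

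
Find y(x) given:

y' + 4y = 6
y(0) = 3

General solution: y = 3/2 + Ce^(-4x)
Applying y(0) = 3: C = 3 - 3/2 = 3/2
Particular solution: y = 3/2 + (3/2)e^(-4x)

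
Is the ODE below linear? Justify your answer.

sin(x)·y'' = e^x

Yes. Linear (y and its derivatives appear to the first power only, no products of y terms)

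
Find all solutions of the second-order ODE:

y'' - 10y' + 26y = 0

Characteristic equation: r² - 10r + 26 = 0
Roots: r = 5 ± i (complex conjugates)
General solution: y = e^(5x)(C₁cos(x) + C₂sin(x))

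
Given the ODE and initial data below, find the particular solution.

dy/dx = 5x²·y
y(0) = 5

General solution: y = Ce^(5x³/3)
Applying IC y(0) = 5:
Particular solution: y = 5e^(5x³/3)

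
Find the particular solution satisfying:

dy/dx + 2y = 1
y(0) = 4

General solution: y = 1/2 + Ce^(-2x)
Applying y(0) = 4: C = 4 - 1/2 = 7/2
Particular solution: y = 1/2 + (7/2)e^(-2x)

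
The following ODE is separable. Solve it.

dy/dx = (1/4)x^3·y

Separating variables and integrating:
ln|y| = x^4/16 + C

General solution: y = Ce^(x^4/16)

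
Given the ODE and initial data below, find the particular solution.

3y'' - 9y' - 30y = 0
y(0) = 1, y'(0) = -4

General solution: y = C₁e^(5x) + C₂e^(-2x)
Applying ICs: C₁ = -2/7, C₂ = 9/7
Particular solution: y = -(2/7)e^(5x) + (9/7)e^(-2x)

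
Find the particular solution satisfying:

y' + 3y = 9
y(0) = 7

General solution: y = 3 + Ce^(-3x)
Applying y(0) = 7: C = 7 - 3 = 4
Particular solution: y = 3 + 4e^(-3x)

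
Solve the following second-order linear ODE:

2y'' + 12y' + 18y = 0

Characteristic equation: 2r² + 12r + 18 = 0
Divide by 2: r² + 6r + 9 = 0
Factored: (r + 3)² = 0
Repeated root: r = -3
General solution: y = (C₁ + C₂x)e^(-3x)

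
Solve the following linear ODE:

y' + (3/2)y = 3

Using integrating factor method:

General solution: y = 2 + Ce^(-3x/2)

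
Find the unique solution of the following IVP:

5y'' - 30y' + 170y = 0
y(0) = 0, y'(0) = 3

General solution: y = e^(3x)(C₁cos(5x) + C₂sin(5x))
Complex roots r = 3 ± 5i
Applying ICs: C₁ = 0, C₂ = 3/5
Particular solution: y = e^(3x)((3/5)sin(5x))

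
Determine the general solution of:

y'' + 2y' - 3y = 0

Characteristic equation: r² + 2r - 3 = 0
Roots: r = 1, -3 (distinct real)
General solution: y = C₁e^x + C₂e^(-3x)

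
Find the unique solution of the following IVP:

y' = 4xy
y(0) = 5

General solution: y = Ce^(2x²)
Applying IC y(0) = 5:
Particular solution: y = 5e^(2x²)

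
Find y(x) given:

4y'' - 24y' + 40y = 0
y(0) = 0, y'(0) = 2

General solution: y = e^(3x)(C₁cos(x) + C₂sin(x))
Complex roots r = 3 ± i
Applying ICs: C₁ = 0, C₂ = 2
Particular solution: y = e^(3x)(2sin(x))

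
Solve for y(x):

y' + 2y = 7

Using integrating factor method:

General solution: y = 7/2 + Ce^(-2x)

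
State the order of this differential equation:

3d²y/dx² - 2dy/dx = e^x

The order is 2 (highest derivative is of order 2).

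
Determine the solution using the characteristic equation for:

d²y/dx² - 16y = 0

Characteristic equation: r² - 16 = 0
Roots: r = 4, -4 (distinct real)
General solution: y = C₁e^(4x) + C₂e^(-4x)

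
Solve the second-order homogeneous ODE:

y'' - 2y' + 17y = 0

Characteristic equation: r² - 2r + 17 = 0
Roots: r = 1 ± 4i (complex conjugates)
General solution: y = e^x(C₁cos(4x) + C₂sin(4x))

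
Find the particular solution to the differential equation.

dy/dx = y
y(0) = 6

General solution: y = Ce^x
Applying IC y(0) = 6:
Particular solution: y = 6e^x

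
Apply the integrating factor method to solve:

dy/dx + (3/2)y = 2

Using integrating factor method:

General solution: y = 4/3 + Ce^(-3x/2)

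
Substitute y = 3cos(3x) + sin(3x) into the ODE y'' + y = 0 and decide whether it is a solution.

Verification:
y'' = -27cos(3x) - 9sin(3x)
y'' + y ≠ 0 (frequency mismatch: got 9 instead of 1)

No, it is not a solution.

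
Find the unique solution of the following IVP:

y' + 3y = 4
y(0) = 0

General solution: y = 4/3 + Ce^(-3x)
Applying y(0) = 0: C = 0 - 4/3 = -4/3
Particular solution: y = 4/3 - (4/3)e^(-3x)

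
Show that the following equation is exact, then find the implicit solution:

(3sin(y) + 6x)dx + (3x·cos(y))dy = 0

Verify exactness: ∂M/∂y = ∂N/∂x ✓
Find F(x,y) such that ∂F/∂x = M, ∂F/∂y = N
Solution: 3x·sin(y) + 3x² = C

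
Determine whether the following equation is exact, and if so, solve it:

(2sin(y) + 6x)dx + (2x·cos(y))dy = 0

Verify exactness: ∂M/∂y = ∂N/∂x ✓
Find F(x,y) such that ∂F/∂x = M, ∂F/∂y = N
Solution: 2x·sin(y) + 3x² = C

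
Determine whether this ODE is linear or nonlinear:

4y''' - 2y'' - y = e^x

Linear (y and its derivatives appear to the first power only, no products of y terms)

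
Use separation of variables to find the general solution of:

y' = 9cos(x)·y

Separating variables and integrating:
ln|y| = 9sin(x) + C

General solution: y = Ce^(9sin(x))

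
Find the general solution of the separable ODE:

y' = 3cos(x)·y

Separating variables and integrating:
ln|y| = 3sin(x) + C

General solution: y = Ce^(3sin(x))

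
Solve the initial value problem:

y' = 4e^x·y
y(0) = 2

General solution: y = Ce^(4e^x)
Applying IC y(0) = 2:
Particular solution: y = 2e^(4(e^x - 1))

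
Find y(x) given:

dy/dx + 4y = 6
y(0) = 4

General solution: y = 3/2 + Ce^(-4x)
Applying y(0) = 4: C = 4 - 3/2 = 5/2
Particular solution: y = 3/2 + (5/2)e^(-4x)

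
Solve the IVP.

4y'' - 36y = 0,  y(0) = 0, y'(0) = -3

General solution: y = C₁e^(3x) + C₂e^(-3x)
Applying ICs: C₁ = -1/2, C₂ = 1/2
Particular solution: y = -(1/2)e^(3x) + (1/2)e^(-3x)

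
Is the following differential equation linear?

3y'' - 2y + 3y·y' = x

No. Nonlinear (product y·y')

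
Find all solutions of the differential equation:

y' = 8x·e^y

Separating variables and integrating:
-e^(-y) = 4x² + C

General solution: y = -ln(C - 4x²)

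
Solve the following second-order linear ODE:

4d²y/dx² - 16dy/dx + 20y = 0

Characteristic equation: 4r² - 16r + 20 = 0
Divide by 4: r² - 4r + 5 = 0
Roots: r = 2 ± i (complex conjugates)
General solution: y = e^(2x)(C₁cos(x) + C₂sin(x))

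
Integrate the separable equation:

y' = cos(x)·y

Separating variables and integrating:
ln|y| = sin(x) + C

General solution: y = Ce^(sin(x))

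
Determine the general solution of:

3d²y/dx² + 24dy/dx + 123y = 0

Characteristic equation: 3r² + 24r + 123 = 0
Divide by 3: r² + 8r + 41 = 0
Roots: r = -4 ± 5i (complex conjugates)
General solution: y = e^(-4x)(C₁cos(5x) + C₂sin(5x))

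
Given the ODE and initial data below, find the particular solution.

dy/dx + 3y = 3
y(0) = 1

General solution: y = 1 + Ce^(-3x)
Applying y(0) = 1: C = 1 - 1 = 0
Particular solution: y = 1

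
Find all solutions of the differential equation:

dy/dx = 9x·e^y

Separating variables and integrating:
-e^(-y) = 9x²/2 + C

General solution: y = -ln(C - 9x²/2)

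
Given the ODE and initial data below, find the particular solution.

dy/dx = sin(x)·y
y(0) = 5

General solution: y = Ce^(-cos(x))
Applying IC y(0) = 5:
Particular solution: y = 5e^(1-cos(x))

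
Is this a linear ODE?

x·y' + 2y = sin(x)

Yes. Linear (y and its derivatives appear to the first power only, no products of y terms)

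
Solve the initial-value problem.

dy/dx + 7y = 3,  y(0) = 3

General solution: y = 3/7 + Ce^(-7x)
Applying y(0) = 3: C = 3 - 3/7 = 18/7
Particular solution: y = 3/7 + (18/7)e^(-7x)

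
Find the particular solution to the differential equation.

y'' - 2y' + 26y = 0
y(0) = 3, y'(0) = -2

General solution: y = e^x(C₁cos(5x) + C₂sin(5x))
Complex roots r = 1 ± 5i
Applying ICs: C₁ = 3, C₂ = -1
Particular solution: y = e^x(3cos(5x) - sin(5x))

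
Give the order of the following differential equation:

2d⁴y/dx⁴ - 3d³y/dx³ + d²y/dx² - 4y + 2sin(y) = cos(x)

The order is 4 (highest derivative is of order 4).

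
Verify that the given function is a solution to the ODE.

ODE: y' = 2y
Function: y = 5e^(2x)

Verification:
y = 5e^(2x)
y' = 10e^(2x)
2y = 10e^(2x)
y' = 2y ✓

Yes, it is a solution.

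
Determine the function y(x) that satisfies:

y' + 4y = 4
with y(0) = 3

General solution: y = 1 + Ce^(-4x)
Applying y(0) = 3: C = 3 - 1 = 2
Particular solution: y = 1 + 2e^(-4x)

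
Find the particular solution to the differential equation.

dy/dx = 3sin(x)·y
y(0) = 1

General solution: y = Ce^(-3cos(x))
Applying IC y(0) = 1:
Particular solution: y = e^(3(1-cos(x)))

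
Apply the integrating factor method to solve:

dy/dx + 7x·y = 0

Using integrating factor method:

General solution: y = Ce^(-7x^2/2)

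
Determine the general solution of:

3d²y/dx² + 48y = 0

Characteristic equation: 3r² + 48 = 0
Divide by 3: r² + 16 = 0
Roots: r = ±4i (complex conjugates)
General solution: y = C₁cos(4x) + C₂sin(4x)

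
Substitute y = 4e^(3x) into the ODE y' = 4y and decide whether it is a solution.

Verification:
y = 4e^(3x)
y' = 12e^(3x)
But 4y = 16e^(3x)
y' ≠ 4y — the derivative does not match

No, it is not a solution.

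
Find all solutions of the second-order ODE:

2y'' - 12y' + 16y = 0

Characteristic equation: 2r² - 12r + 16 = 0
Divide by 2: r² - 6r + 8 = 0
Roots: r = 2, 4 (distinct real)
General solution: y = C₁e^(2x) + C₂e^(4x)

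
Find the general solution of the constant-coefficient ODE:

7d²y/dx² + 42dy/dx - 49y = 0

Characteristic equation: 7r² + 42r - 49 = 0
Divide by 7: r² + 6r - 7 = 0
Roots: r = 1, -7 (distinct real)
General solution: y = C₁e^x + C₂e^(-7x)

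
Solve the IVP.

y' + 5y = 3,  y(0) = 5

General solution: y = 3/5 + Ce^(-5x)
Applying y(0) = 5: C = 5 - 3/5 = 22/5
Particular solution: y = 3/5 + (22/5)e^(-5x)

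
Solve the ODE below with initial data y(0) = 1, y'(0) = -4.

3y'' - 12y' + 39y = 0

General solution: y = e^(2x)(C₁cos(3x) + C₂sin(3x))
Complex roots r = 2 ± 3i
Applying ICs: C₁ = 1, C₂ = -2
Particular solution: y = e^(2x)(cos(3x) - 2sin(3x))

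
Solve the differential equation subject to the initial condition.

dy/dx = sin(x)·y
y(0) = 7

General solution: y = Ce^(-cos(x))
Applying IC y(0) = 7:
Particular solution: y = 7e^(1-cos(x))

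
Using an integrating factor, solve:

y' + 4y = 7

Using integrating factor method:

General solution: y = 7/4 + Ce^(-4x)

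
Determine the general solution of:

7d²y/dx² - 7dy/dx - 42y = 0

Characteristic equation: 7r² - 7r - 42 = 0
Divide by 7: r² - r - 6 = 0
Roots: r = 3, -2 (distinct real)
General solution: y = C₁e^(3x) + C₂e^(-2x)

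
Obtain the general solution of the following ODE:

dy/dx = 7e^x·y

Separating variables and integrating:
ln|y| = 7e^x + C

General solution: y = Ce^(7e^x)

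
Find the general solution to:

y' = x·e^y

Separating variables and integrating:
-e^(-y) = x²/2 + C

General solution: y = -ln(C - x²/2)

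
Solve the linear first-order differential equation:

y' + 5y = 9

Using integrating factor method:

General solution: y = 9/5 + Ce^(-5x)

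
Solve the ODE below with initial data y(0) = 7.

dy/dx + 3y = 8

General solution: y = 8/3 + Ce^(-3x)
Applying y(0) = 7: C = 7 - 8/3 = 13/3
Particular solution: y = 8/3 + (13/3)e^(-3x)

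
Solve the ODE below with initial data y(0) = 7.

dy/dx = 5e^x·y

General solution: y = Ce^(5e^x)
Applying IC y(0) = 7:
Particular solution: y = 7e^(5(e^x - 1))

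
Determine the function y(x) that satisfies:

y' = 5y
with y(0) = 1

General solution: y = Ce^(5x)
Applying IC y(0) = 1:
Particular solution: y = e^(5x)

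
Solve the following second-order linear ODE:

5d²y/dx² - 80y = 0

Characteristic equation: 5r² - 80 = 0
Divide by 5: r² - 16 = 0
Roots: r = 4, -4 (distinct real)
General solution: y = C₁e^(4x) + C₂e^(-4x)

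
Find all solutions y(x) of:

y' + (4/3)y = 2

Using integrating factor method:

General solution: y = 3/2 + Ce^(-4x/3)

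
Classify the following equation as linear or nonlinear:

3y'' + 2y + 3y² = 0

Nonlinear (y² term)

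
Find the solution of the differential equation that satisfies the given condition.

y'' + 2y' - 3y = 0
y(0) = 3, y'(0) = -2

General solution: y = C₁e^x + C₂e^(-3x)
Applying ICs: C₁ = 7/4, C₂ = 5/4
Particular solution: y = (7/4)e^x + (5/4)e^(-3x)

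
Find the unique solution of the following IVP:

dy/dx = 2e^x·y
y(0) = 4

General solution: y = Ce^(2e^x)
Applying IC y(0) = 4:
Particular solution: y = 4e^(2(e^x - 1))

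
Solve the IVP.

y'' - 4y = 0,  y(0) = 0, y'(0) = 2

General solution: y = C₁e^(2x) + C₂e^(-2x)
Applying ICs: C₁ = 1/2, C₂ = -1/2
Particular solution: y = (1/2)e^(2x) - (1/2)e^(-2x)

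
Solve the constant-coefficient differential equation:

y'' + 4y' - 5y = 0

Characteristic equation: r² + 4r - 5 = 0
Roots: r = 1, -5 (distinct real)
General solution: y = C₁e^x + C₂e^(-5x)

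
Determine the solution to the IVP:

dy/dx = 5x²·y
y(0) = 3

General solution: y = Ce^(5x³/3)
Applying IC y(0) = 3:
Particular solution: y = 3e^(5x³/3)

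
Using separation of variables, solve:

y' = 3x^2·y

Separating variables and integrating:
ln|y| = x^3 + C

General solution: y = Ce^(x^3)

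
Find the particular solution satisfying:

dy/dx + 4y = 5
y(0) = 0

General solution: y = 5/4 + Ce^(-4x)
Applying y(0) = 0: C = 0 - 5/4 = -5/4
Particular solution: y = 5/4 - (5/4)e^(-4x)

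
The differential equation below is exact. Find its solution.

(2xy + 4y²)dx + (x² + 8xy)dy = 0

Verify exactness: ∂M/∂y = ∂N/∂x ✓
Find F(x,y) such that ∂F/∂x = M, ∂F/∂y = N
Solution: x²y + 4xy² = C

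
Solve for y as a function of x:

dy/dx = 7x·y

Separating variables and integrating:
ln|y| = 7x^2/2 + C

General solution: y = Ce^(7x^2/2)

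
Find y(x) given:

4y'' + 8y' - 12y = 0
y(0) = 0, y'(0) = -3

General solution: y = C₁e^x + C₂e^(-3x)
Applying ICs: C₁ = -3/4, C₂ = 3/4
Particular solution: y = -(3/4)e^x + (3/4)e^(-3x)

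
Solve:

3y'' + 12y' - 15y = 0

Characteristic equation: 3r² + 12r - 15 = 0
Divide by 3: r² + 4r - 5 = 0
Roots: r = 1, -5 (distinct real)
General solution: y = C₁e^x + C₂e^(-5x)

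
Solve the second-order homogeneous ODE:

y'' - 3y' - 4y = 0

Characteristic equation: r² - 3r - 4 = 0
Roots: r = 4, -1 (distinct real)
General solution: y = C₁e^(4x) + C₂e^(-x)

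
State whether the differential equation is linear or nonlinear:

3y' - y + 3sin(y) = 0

Nonlinear (sin(y) is nonlinear in y)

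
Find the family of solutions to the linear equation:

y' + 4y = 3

Using integrating factor method:

General solution: y = 3/4 + Ce^(-4x)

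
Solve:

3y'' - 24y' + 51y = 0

Characteristic equation: 3r² - 24r + 51 = 0
Divide by 3: r² - 8r + 17 = 0
Roots: r = 4 ± i (complex conjugates)
General solution: y = e^(4x)(C₁cos(x) + C₂sin(x))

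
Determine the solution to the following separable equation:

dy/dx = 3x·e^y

Separating variables and integrating:
-e^(-y) = 3x²/2 + C

General solution: y = -ln(C - 3x²/2)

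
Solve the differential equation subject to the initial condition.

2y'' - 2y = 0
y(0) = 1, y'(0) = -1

General solution: y = C₁e^x + C₂e^(-x)
Applying ICs: C₁ = 0, C₂ = 1
Particular solution: y = e^(-x)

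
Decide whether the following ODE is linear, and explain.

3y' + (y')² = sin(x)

Nonlinear ((y')² term)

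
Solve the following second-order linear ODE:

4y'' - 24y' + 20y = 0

Characteristic equation: 4r² - 24r + 20 = 0
Divide by 4: r² - 6r + 5 = 0
Roots: r = 5, 1 (distinct real)
General solution: y = C₁e^(5x) + C₂e^x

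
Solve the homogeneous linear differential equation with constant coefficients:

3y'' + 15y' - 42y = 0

Characteristic equation: 3r² + 15r - 42 = 0
Divide by 3: r² + 5r - 14 = 0
Roots: r = 2, -7 (distinct real)
General solution: y = C₁e^(2x) + C₂e^(-7x)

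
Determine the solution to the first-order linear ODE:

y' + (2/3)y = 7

Using integrating factor method:

General solution: y = 21/2 + Ce^(-2x/3)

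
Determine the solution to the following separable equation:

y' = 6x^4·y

Separating variables and integrating:
ln|y| = 6x^5/5 + C

General solution: y = Ce^(6x^5/5)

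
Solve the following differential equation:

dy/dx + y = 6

Using integrating factor method:

General solution: y = 6 + Ce^(-x)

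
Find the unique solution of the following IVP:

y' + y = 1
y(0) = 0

General solution: y = 1 + Ce^(-x)
Applying y(0) = 0: C = 0 - 1 = -1
Particular solution: y = 1 - e^(-x)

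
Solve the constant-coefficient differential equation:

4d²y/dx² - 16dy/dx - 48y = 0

Characteristic equation: 4r² - 16r - 48 = 0
Divide by 4: r² - 4r - 12 = 0
Roots: r = 6, -2 (distinct real)
General solution: y = C₁e^(6x) + C₂e^(-2x)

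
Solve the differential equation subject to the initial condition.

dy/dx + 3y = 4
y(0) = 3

General solution: y = 4/3 + Ce^(-3x)
Applying y(0) = 3: C = 3 - 4/3 = 5/3
Particular solution: y = 4/3 + (5/3)e^(-3x)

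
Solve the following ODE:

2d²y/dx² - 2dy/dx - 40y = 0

Characteristic equation: 2r² - 2r - 40 = 0
Divide by 2: r² - r - 20 = 0
Roots: r = 5, -4 (distinct real)
General solution: y = C₁e^(5x) + C₂e^(-4x)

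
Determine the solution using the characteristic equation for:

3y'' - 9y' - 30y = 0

Characteristic equation: 3r² - 9r - 30 = 0
Divide by 3: r² - 3r - 10 = 0
Roots: r = 5, -2 (distinct real)
General solution: y = C₁e^(5x) + C₂e^(-2x)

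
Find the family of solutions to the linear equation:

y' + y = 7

Using integrating factor method:

General solution: y = 7 + Ce^(-x)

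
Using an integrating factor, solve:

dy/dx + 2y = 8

Using integrating factor method:

General solution: y = 4 + Ce^(-2x)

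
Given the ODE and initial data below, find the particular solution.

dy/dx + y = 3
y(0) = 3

General solution: y = 3 + Ce^(-x)
Applying y(0) = 3: C = 3 - 3 = 0
Particular solution: y = 3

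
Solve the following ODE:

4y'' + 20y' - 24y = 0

Characteristic equation: 4r² + 20r - 24 = 0
Divide by 4: r² + 5r - 6 = 0
Roots: r = 1, -6 (distinct real)
General solution: y = C₁e^x + C₂e^(-6x)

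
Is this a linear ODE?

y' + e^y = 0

No. Nonlinear (e^y is nonlinear in y)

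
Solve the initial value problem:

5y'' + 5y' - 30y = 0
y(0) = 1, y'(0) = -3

General solution: y = C₁e^(2x) + C₂e^(-3x)
Applying ICs: C₁ = 0, C₂ = 1
Particular solution: y = e^(-3x)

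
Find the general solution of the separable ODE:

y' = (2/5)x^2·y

Separating variables and integrating:
ln|y| = 2x^3/15 + C

General solution: y = Ce^(2x^3/15)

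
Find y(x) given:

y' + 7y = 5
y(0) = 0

General solution: y = 5/7 + Ce^(-7x)
Applying y(0) = 0: C = 0 - 5/7 = -5/7
Particular solution: y = 5/7 - (5/7)e^(-7x)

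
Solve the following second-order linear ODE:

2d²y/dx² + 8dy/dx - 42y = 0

Characteristic equation: 2r² + 8r - 42 = 0
Divide by 2: r² + 4r - 21 = 0
Roots: r = 3, -7 (distinct real)
General solution: y = C₁e^(3x) + C₂e^(-7x)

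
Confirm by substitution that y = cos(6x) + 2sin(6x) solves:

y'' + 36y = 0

Verification:
y'' = -36cos(6x) - 72sin(6x)
y'' + 36y = 0 ✓

Yes, it is a solution.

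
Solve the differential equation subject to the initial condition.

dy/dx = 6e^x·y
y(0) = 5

General solution: y = Ce^(6e^x)
Applying IC y(0) = 5:
Particular solution: y = 5e^(6(e^x - 1))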